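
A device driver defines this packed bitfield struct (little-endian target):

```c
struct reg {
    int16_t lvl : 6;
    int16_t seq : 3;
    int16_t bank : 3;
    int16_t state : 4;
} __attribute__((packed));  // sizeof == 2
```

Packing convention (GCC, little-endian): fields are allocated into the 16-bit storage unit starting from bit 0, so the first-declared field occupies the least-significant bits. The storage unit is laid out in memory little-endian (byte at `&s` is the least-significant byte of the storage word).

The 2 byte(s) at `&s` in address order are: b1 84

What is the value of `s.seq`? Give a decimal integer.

2

[0]=0xb1 [1]=0x84 (little-endian) → word 0x84b1
lvl [0+:6] = (word>>0) & 0x3f = 49
seq [6+:3] = (word>>6) & 0x7 = 2  ←
bank [9+:3] = (word>>9) & 0x7 = 2
state [12+:4] = (word>>12) & 0xf = 8
seq signed 3b, MSB=0: value = 2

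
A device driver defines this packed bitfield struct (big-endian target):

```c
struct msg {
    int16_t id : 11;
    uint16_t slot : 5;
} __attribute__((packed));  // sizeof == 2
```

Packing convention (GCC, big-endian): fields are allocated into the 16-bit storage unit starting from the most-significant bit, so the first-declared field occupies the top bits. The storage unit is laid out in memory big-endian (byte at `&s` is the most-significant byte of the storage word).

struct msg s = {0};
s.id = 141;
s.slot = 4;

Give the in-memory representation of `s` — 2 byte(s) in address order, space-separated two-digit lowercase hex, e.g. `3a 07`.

11 a4

id (11b) val=141 bits=0x8d at bit 5: 0x11a0
slot (5b) val=4 bits=0x4 at bit 0: 0x11a4
word = 0x11a4 → big-endian bytes:
  [0]=0x11  [1]=0xa4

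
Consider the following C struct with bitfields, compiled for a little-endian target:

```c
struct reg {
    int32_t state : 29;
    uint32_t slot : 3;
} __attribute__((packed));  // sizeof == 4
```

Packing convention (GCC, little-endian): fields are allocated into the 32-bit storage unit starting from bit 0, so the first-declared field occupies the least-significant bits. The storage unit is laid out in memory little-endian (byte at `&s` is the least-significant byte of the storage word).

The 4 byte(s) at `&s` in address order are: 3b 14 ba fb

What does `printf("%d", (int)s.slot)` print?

7

[0]=0x3b [1]=0x14 [2]=0xba [3]=0xfb (little-endian) → word 0xfbba143b
state [0+:29] = (word>>0) & 0x1fffffff = 465179707
slot [29+:3] = (word>>29) & 0x7 = 7  ←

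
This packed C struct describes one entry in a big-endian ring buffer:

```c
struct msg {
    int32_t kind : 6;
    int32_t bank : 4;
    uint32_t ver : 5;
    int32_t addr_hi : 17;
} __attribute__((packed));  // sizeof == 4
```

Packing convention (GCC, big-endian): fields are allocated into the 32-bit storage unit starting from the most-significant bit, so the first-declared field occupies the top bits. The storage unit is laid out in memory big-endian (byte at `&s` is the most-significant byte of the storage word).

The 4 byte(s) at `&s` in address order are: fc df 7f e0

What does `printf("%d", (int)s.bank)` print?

[0]=0xfc [1]=0xdf [2]=0x7f [3]=0xe0 (big-endian) → word 0xfcdf7fe0
kind [26+:6] = (word>>26) & 0x3f = 63
bank [22+:4] = (word>>22) & 0xf = 3  ←
ver [17+:5] = (word>>17) & 0x1f = 15
addr_hi [0+:17] = (word>>0) & 0x1ffff = 98272
bank signed 4b, MSB=0: value = 3

3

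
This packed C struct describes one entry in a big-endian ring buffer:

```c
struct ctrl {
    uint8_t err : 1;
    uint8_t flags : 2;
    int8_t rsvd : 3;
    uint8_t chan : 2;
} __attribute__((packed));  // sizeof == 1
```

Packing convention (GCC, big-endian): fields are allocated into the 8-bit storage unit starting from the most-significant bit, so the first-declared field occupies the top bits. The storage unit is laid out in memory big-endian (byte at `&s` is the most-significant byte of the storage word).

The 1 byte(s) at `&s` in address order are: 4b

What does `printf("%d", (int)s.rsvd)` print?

[0]=0x4b (big-endian) → word 0x4b
err:1 @ bit 7 → (0x4b>>7)&0x1 = 0x0
flags:2 @ bit 5 → (0x4b>>5)&0x3 = 0x2
rsvd:3 @ bit 2 → (0x4b>>2)&0x7 = 0x2  ←
chan:2 @ bit 0 → (0x4b>>0)&0x3 = 0x3
rsvd signed 3b, MSB=0: value = 2

2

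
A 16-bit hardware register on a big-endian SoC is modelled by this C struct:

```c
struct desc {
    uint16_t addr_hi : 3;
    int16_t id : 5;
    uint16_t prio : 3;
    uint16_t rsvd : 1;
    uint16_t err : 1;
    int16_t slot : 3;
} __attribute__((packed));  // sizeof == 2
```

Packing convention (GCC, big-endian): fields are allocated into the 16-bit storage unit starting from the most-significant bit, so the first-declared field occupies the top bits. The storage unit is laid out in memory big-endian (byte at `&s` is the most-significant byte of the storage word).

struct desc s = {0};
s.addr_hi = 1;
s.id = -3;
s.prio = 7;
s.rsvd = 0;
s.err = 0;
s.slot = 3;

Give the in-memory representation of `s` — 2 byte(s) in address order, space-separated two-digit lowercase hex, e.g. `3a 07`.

3d e3

addr_hi:3 = 1 → 0x1 << 13 → word 0x2000
id:5 = -3 → 0x1d << 8 → word 0x3d00
prio:3 = 7 → 0x7 << 5 → word 0x3de0
rsvd:1 = 0 → 0x0 << 4 → word 0x3de0
err:1 = 0 → 0x0 << 3 → word 0x3de0
slot:3 = 3 → 0x3 << 0 → word 0x3de3
word = 0x3de3 → big-endian bytes:
  [0]=0x3d  [1]=0xe3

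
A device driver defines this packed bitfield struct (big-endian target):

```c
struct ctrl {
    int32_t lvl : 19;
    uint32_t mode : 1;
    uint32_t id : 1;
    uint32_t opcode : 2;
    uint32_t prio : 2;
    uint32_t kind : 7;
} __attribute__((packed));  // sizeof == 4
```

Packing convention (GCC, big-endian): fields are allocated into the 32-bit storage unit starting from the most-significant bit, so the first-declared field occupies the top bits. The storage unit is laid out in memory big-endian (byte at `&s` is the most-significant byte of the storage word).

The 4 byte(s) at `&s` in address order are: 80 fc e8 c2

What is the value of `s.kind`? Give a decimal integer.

66

[0]=0x80 [1]=0xfc [2]=0xe8 [3]=0xc2 (big-endian) → word 0x80fce8c2
lvl [13+:19] = (word>>13) & 0x7ffff = 264167
mode [12+:1] = (word>>12) & 0x1 = 0
id [11+:1] = (word>>11) & 0x1 = 1
opcode [9+:2] = (word>>9) & 0x3 = 0
prio [7+:2] = (word>>7) & 0x3 = 1
kind [0+:7] = (word>>0) & 0x7f = 66  ←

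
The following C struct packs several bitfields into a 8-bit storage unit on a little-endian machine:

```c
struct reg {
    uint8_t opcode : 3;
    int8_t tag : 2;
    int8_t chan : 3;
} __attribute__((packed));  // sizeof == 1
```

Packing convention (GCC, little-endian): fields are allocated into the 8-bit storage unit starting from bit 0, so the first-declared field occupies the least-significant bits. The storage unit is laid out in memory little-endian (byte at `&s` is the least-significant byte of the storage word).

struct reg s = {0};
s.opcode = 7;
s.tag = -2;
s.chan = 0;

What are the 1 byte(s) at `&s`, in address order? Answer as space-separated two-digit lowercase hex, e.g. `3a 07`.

17

opcode (3b) val=7 bits=0x7 at bit 0: 0x07
tag (2b) val=-2 bits=0x2 at bit 3: 0x17
chan (3b) val=0 bits=0x0 at bit 5: 0x17
word = 0x17 → little-endian bytes:
  [0]=0x17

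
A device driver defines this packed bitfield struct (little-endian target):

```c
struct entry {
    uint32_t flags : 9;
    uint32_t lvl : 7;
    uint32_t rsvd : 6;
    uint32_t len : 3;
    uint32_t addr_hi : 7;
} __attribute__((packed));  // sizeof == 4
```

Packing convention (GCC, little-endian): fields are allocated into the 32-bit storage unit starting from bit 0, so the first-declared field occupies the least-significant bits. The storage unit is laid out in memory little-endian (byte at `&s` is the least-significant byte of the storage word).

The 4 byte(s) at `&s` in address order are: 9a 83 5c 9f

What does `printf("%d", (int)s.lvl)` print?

65

[0]=0x9a [1]=0x83 [2]=0x5c [3]=0x9f (little-endian) → word 0x9f5c839a
flags [0+:9] = (word>>0) & 0x1ff = 410
lvl [9+:7] = (word>>9) & 0x7f = 65  ←
rsvd [16+:6] = (word>>16) & 0x3f = 28
len [22+:3] = (word>>22) & 0x7 = 5
addr_hi [25+:7] = (word>>25) & 0x7f = 79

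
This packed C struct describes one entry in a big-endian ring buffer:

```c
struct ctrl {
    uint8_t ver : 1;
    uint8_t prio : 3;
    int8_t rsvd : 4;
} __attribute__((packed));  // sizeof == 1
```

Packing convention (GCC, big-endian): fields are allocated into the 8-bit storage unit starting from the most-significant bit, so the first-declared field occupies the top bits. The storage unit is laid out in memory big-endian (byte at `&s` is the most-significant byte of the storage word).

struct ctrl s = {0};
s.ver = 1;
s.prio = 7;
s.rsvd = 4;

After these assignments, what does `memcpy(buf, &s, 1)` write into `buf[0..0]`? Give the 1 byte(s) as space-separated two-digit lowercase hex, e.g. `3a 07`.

f4

ver:1 = 1 → 0x1 << 7 → word 0x80
prio:3 = 7 → 0x7 << 4 → word 0xf0
rsvd:4 = 4 → 0x4 << 0 → word 0xf4
word = 0xf4 → big-endian bytes:
  [0]=0xf4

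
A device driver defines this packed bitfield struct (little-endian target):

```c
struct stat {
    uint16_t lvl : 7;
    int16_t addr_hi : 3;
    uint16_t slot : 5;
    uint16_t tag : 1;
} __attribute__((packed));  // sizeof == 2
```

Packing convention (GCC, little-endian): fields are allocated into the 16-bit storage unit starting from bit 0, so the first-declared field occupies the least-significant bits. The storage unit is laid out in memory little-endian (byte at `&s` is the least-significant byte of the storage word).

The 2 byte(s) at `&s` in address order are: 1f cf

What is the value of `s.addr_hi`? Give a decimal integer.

-2

[0]=0x1f [1]=0xcf (little-endian) → word 0xcf1f
lvl [0+:7] = (word>>0) & 0x7f = 31
addr_hi [7+:3] = (word>>7) & 0x7 = 6  ←
slot [10+:5] = (word>>10) & 0x1f = 19
tag [15+:1] = (word>>15) & 0x1 = 1
addr_hi signed 3b, MSB=1: 6 - 8 = -2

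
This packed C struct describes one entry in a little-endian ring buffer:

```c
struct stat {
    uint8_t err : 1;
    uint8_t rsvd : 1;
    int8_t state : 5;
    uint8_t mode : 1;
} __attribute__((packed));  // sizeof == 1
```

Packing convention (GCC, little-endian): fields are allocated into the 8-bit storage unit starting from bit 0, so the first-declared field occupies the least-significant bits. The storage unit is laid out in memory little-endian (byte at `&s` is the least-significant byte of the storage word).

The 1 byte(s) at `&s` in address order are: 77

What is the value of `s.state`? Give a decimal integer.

[0]=0x77 (little-endian) → word 0x77
err [0+:1] = (word>>0) & 0x1 = 1
rsvd [1+:1] = (word>>1) & 0x1 = 1
state [2+:5] = (word>>2) & 0x1f = 29  ←
mode [7+:1] = (word>>7) & 0x1 = 0
state signed 5b, MSB=1: 29 - 32 = -3

-3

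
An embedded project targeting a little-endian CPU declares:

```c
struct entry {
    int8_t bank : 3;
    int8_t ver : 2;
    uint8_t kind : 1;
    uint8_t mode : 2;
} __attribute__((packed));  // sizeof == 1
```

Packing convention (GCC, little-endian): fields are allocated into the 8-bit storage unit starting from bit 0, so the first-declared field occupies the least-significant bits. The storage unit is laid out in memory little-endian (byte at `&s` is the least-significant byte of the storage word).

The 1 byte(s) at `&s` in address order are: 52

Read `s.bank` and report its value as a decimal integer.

2

[0]=0x52 (little-endian) → word 0x52
bank [0+:3] = (word>>0) & 0x7 = 2  ←
ver [3+:2] = (word>>3) & 0x3 = 2
kind [5+:1] = (word>>5) & 0x1 = 0
mode [6+:2] = (word>>6) & 0x3 = 1
bank signed 3b, MSB=0: value = 2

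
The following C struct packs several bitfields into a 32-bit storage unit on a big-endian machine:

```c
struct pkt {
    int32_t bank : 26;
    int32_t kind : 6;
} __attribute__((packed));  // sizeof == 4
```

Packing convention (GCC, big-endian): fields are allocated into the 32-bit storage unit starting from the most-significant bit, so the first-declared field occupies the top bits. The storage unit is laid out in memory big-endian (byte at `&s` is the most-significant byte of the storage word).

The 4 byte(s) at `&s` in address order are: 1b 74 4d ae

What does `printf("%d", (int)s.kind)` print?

[0]=0x1b [1]=0x74 [2]=0x4d [3]=0xae (big-endian) → word 0x1b744dae
bank [6+:26] = (word>>6) & 0x3ffffff = 7196982
kind [0+:6] = (word>>0) & 0x3f = 46  ←
kind signed 6b, MSB=1: 46 - 64 = -18

-18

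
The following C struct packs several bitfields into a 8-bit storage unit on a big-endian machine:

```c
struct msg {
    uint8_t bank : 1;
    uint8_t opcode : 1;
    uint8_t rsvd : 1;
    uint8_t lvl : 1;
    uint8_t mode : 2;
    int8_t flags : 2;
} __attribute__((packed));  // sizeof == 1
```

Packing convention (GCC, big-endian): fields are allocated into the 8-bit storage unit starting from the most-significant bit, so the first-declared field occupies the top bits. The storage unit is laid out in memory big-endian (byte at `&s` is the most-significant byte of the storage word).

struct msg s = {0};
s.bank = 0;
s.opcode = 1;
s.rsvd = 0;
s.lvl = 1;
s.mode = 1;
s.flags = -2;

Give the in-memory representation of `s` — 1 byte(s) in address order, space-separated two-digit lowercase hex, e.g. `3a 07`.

bank:1 = 0 → 0x0 << 7 → word 0x00
opcode:1 = 1 → 0x1 << 6 → word 0x40
rsvd:1 = 0 → 0x0 << 5 → word 0x40
lvl:1 = 1 → 0x1 << 4 → word 0x50
mode:2 = 1 → 0x1 << 2 → word 0x54
flags:2 = -2 → 0x2 << 0 → word 0x56
word = 0x56 → big-endian bytes:
  [0]=0x56

56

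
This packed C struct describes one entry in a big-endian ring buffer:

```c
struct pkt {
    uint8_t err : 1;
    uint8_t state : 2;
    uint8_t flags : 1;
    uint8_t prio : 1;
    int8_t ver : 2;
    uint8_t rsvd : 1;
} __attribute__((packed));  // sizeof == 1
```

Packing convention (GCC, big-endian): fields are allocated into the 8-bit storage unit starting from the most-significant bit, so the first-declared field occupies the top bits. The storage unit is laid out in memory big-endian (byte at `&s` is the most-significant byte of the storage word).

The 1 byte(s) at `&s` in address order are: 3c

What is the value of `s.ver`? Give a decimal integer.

-2

[0]=0x3c (big-endian) → word 0x3c
err [7+:1] = (word>>7) & 0x1 = 0
state [5+:2] = (word>>5) & 0x3 = 1
flags [4+:1] = (word>>4) & 0x1 = 1
prio [3+:1] = (word>>3) & 0x1 = 1
ver [1+:2] = (word>>1) & 0x3 = 2  ←
rsvd [0+:1] = (word>>0) & 0x1 = 0
ver signed 2b, MSB=1: 2 - 4 = -2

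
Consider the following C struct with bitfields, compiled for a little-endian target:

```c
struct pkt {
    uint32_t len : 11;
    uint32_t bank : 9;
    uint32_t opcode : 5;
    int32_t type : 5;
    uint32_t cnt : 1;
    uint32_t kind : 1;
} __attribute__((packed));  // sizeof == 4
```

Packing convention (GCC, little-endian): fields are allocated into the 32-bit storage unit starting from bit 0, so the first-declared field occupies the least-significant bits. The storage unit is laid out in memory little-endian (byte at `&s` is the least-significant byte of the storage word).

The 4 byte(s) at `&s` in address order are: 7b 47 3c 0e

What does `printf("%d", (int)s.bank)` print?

392

[0]=0x7b [1]=0x47 [2]=0x3c [3]=0x0e (little-endian) → word 0x0e3c477b
len:11 @ bit 0 → (0x0e3c477b>>0)&0x7ff = 0x77b
bank:9 @ bit 11 → (0x0e3c477b>>11)&0x1ff = 0x188  ←
opcode:5 @ bit 20 → (0x0e3c477b>>20)&0x1f = 0x3
type:5 @ bit 25 → (0x0e3c477b>>25)&0x1f = 0x7
cnt:1 @ bit 30 → (0x0e3c477b>>30)&0x1 = 0x0
kind:1 @ bit 31 → (0x0e3c477b>>31)&0x1 = 0x0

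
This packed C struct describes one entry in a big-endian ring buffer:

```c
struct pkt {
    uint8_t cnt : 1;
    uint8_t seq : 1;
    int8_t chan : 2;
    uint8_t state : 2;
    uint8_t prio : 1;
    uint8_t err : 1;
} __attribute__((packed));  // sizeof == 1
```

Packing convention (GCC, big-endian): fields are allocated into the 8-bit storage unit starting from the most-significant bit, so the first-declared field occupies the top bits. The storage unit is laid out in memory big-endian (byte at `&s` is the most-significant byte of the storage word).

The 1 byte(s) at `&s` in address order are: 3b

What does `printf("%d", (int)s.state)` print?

[0]=0x3b (big-endian) → word 0x3b
cnt [7+:1] = (word>>7) & 0x1 = 0
seq [6+:1] = (word>>6) & 0x1 = 0
chan [4+:2] = (word>>4) & 0x3 = 3
state [2+:2] = (word>>2) & 0x3 = 2  ←
prio [1+:1] = (word>>1) & 0x1 = 1
err [0+:1] = (word>>0) & 0x1 = 1

2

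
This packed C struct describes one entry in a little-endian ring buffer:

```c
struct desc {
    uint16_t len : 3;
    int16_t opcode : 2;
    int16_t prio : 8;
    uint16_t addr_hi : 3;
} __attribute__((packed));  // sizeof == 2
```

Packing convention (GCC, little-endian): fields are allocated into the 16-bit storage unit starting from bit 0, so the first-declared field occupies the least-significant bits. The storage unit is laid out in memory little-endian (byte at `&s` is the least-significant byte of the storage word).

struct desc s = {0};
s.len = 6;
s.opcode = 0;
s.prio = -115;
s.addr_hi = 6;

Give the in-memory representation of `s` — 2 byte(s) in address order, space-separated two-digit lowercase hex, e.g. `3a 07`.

a6 d1

len (3b) val=6 bits=0x6 at bit 0: 0x0006
opcode (2b) val=0 bits=0x0 at bit 3: 0x0006
prio (8b) val=-115 bits=0x8d at bit 5: 0x11a6
addr_hi (3b) val=6 bits=0x6 at bit 13: 0xd1a6
word = 0xd1a6 → little-endian bytes:
  [0]=0xa6  [1]=0xd1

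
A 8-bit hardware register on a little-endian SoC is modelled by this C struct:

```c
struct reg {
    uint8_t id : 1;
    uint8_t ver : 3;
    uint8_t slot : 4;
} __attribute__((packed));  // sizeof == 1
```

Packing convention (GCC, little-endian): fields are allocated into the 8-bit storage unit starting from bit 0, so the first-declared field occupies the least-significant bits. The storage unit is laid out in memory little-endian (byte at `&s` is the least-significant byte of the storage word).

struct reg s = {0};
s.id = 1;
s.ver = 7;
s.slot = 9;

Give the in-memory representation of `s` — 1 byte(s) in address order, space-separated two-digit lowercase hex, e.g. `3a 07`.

[0+:1] id=1 & 0x1 = 0x1; word=0x01
[1+:3] ver=7 & 0x7 = 0x7; word=0x0f
[4+:4] slot=9 & 0xf = 0x9; word=0x9f
word = 0x9f → little-endian bytes:
  [0]=0x9f

9f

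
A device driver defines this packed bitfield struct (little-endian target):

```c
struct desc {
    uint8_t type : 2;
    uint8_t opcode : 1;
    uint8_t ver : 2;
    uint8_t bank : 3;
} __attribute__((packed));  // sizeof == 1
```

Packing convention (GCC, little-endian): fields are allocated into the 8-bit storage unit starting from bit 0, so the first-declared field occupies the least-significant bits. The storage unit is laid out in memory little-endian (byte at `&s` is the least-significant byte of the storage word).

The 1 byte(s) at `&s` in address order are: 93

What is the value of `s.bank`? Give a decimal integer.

[0]=0x93 (little-endian) → word 0x93
type:2 @ bit 0 → (0x93>>0)&0x3 = 0x3
opcode:1 @ bit 2 → (0x93>>2)&0x1 = 0x0
ver:2 @ bit 3 → (0x93>>3)&0x3 = 0x2
bank:3 @ bit 5 → (0x93>>5)&0x7 = 0x4  ←

4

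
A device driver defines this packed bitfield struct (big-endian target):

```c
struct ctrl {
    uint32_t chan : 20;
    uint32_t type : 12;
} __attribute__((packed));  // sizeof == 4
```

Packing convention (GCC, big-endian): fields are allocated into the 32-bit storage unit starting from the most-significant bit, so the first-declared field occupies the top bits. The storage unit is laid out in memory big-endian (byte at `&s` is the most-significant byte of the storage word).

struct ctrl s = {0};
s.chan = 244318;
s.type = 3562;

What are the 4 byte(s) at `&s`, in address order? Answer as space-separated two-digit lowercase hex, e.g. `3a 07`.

3b a5 ed ea

chan:20 = 244318 → 0x3ba5e << 12 → word 0x3ba5e000
type:12 = 3562 → 0xdea << 0 → word 0x3ba5edea
word = 0x3ba5edea → big-endian bytes:
  [0]=0x3b  [1]=0xa5  [2]=0xed  [3]=0xea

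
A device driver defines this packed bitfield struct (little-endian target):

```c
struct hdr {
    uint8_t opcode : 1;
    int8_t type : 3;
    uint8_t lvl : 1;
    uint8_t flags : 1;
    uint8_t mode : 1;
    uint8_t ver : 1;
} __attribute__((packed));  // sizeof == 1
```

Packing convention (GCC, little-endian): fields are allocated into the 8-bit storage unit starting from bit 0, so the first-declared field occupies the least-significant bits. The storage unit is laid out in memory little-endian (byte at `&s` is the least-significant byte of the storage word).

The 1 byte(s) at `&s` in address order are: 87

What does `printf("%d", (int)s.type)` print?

3

[0]=0x87 (little-endian) → word 0x87
opcode [0+:1] = (word>>0) & 0x1 = 1
type [1+:3] = (word>>1) & 0x7 = 3  ←
lvl [4+:1] = (word>>4) & 0x1 = 0
flags [5+:1] = (word>>5) & 0x1 = 0
mode [6+:1] = (word>>6) & 0x1 = 0
ver [7+:1] = (word>>7) & 0x1 = 1
type signed 3b, MSB=0: value = 3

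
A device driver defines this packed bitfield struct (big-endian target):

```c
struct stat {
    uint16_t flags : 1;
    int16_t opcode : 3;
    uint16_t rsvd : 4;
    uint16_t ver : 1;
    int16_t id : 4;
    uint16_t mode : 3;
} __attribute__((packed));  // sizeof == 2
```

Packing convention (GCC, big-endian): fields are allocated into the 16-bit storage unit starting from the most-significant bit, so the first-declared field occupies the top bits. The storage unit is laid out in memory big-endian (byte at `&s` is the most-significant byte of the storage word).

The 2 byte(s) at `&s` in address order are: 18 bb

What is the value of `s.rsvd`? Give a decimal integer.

8

[0]=0x18 [1]=0xbb (big-endian) → word 0x18bb
flags [15+:1] = (word>>15) & 0x1 = 0
opcode [12+:3] = (word>>12) & 0x7 = 1
rsvd [8+:4] = (word>>8) & 0xf = 8  ←
ver [7+:1] = (word>>7) & 0x1 = 1
id [3+:4] = (word>>3) & 0xf = 7
mode [0+:3] = (word>>0) & 0x7 = 3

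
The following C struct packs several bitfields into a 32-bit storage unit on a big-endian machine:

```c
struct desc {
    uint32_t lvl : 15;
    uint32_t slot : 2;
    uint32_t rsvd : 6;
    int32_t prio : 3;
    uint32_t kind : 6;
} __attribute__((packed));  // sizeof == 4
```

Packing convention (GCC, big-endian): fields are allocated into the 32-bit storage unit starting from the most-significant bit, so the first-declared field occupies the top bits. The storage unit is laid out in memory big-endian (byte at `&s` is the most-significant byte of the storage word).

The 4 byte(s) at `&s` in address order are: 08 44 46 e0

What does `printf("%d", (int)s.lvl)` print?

[0]=0x08 [1]=0x44 [2]=0x46 [3]=0xe0 (big-endian) → word 0x084446e0
lvl:15 @ bit 17 → (0x084446e0>>17)&0x7fff = 0x422  ←
slot:2 @ bit 15 → (0x084446e0>>15)&0x3 = 0x0
rsvd:6 @ bit 9 → (0x084446e0>>9)&0x3f = 0x23
prio:3 @ bit 6 → (0x084446e0>>6)&0x7 = 0x3
kind:6 @ bit 0 → (0x084446e0>>0)&0x3f = 0x20

1058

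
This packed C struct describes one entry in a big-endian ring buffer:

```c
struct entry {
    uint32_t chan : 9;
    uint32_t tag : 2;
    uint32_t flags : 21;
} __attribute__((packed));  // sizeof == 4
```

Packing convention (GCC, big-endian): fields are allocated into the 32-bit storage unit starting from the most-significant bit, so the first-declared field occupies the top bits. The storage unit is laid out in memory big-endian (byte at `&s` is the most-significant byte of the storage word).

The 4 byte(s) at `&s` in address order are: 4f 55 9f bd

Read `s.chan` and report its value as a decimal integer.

158

[0]=0x4f [1]=0x55 [2]=0x9f [3]=0xbd (big-endian) → word 0x4f559fbd
chan [23+:9] = (word>>23) & 0x1ff = 158  ←
tag [21+:2] = (word>>21) & 0x3 = 2
flags [0+:21] = (word>>0) & 0x1fffff = 1417149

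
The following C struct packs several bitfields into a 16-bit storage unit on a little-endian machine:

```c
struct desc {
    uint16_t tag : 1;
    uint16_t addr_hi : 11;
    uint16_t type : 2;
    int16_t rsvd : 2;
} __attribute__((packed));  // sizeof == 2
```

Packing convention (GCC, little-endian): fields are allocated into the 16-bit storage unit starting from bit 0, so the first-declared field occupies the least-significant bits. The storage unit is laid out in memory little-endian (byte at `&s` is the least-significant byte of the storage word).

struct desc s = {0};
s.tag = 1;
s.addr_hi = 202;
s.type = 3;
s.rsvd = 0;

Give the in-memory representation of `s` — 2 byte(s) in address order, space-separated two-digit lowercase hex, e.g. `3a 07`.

[0+:1] tag=1 & 0x1 = 0x1; word=0x0001
[1+:11] addr_hi=202 & 0x7ff = 0xca; word=0x0195
[12+:2] type=3 & 0x3 = 0x3; word=0x3195
[14+:2] rsvd=0 & 0x3 = 0x0; word=0x3195
word = 0x3195 → little-endian bytes:
  [0]=0x95  [1]=0x31

95 31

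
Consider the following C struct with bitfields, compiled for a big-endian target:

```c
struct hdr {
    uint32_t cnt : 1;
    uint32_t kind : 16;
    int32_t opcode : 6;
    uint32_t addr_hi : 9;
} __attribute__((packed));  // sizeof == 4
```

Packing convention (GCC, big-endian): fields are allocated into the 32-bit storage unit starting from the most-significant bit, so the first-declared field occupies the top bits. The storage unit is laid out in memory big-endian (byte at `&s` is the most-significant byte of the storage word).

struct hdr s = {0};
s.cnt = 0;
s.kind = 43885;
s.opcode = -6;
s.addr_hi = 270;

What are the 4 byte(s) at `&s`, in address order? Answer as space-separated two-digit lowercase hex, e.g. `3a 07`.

cnt:1 = 0 → 0x0 << 31 → word 0x00000000
kind:16 = 43885 → 0xab6d << 15 → word 0x55b68000
opcode:6 = -6 → 0x3a << 9 → word 0x55b6f400
addr_hi:9 = 270 → 0x10e << 0 → word 0x55b6f50e
word = 0x55b6f50e → big-endian bytes:
  [0]=0x55  [1]=0xb6  [2]=0xf5  [3]=0x0e

55 b6 f5 0e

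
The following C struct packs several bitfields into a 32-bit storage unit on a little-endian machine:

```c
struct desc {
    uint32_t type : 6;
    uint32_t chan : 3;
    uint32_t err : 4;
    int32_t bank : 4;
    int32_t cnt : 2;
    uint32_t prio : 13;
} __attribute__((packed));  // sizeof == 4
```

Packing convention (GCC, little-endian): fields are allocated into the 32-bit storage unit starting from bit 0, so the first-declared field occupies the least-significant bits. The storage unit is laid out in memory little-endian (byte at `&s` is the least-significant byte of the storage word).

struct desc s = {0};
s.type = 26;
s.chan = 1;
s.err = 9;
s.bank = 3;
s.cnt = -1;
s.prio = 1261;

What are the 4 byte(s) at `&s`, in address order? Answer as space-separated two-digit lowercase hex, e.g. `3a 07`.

5a 72 6e 27

[0+:6] type=26 & 0x3f = 0x1a; word=0x0000001a
[6+:3] chan=1 & 0x7 = 0x1; word=0x0000005a
[9+:4] err=9 & 0xf = 0x9; word=0x0000125a
[13+:4] bank=3 & 0xf = 0x3; word=0x0000725a
[17+:2] cnt=-1 & 0x3 = 0x3; word=0x0006725a
[19+:13] prio=1261 & 0x1fff = 0x4ed; word=0x276e725a
word = 0x276e725a → little-endian bytes:
  [0]=0x5a  [1]=0x72  [2]=0x6e  [3]=0x27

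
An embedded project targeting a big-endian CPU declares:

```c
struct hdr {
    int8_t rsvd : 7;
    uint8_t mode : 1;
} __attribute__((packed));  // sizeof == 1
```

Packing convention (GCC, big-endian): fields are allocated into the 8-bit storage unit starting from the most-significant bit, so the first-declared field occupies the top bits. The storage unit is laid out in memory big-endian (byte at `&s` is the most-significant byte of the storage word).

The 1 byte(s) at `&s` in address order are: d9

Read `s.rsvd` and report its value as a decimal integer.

-20

[0]=0xd9 (big-endian) → word 0xd9
rsvd [1+:7] = (word>>1) & 0x7f = 108  ←
mode [0+:1] = (word>>0) & 0x1 = 1
rsvd signed 7b, MSB=1: 108 - 128 = -20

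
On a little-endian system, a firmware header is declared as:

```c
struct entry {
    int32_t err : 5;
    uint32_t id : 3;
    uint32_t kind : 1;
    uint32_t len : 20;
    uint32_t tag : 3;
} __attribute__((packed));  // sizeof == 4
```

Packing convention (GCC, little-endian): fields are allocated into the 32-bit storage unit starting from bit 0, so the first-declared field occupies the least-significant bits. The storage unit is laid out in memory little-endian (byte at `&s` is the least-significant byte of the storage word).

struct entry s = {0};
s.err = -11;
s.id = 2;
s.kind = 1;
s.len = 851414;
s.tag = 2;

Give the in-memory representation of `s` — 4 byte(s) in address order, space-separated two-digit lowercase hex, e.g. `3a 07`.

err (5b) val=-11 bits=0x15 at bit 0: 0x00000015
id (3b) val=2 bits=0x2 at bit 5: 0x00000055
kind (1b) val=1 bits=0x1 at bit 8: 0x00000155
len (20b) val=851414 bits=0xcfdd6 at bit 9: 0x19fbad55
tag (3b) val=2 bits=0x2 at bit 29: 0x59fbad55
word = 0x59fbad55 → little-endian bytes:
  [0]=0x55  [1]=0xad  [2]=0xfb  [3]=0x59

55 ad fb 59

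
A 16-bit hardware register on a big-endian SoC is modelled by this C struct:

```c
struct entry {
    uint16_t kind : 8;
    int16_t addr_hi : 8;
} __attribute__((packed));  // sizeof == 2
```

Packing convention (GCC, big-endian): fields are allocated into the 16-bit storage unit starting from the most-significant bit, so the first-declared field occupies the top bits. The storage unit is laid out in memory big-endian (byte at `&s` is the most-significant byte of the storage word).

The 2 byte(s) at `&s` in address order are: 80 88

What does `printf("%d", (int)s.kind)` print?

128

[0]=0x80 [1]=0x88 (big-endian) → word 0x8088
kind:8 @ bit 8 → (0x8088>>8)&0xff = 0x80  ←
addr_hi:8 @ bit 0 → (0x8088>>0)&0xff = 0x88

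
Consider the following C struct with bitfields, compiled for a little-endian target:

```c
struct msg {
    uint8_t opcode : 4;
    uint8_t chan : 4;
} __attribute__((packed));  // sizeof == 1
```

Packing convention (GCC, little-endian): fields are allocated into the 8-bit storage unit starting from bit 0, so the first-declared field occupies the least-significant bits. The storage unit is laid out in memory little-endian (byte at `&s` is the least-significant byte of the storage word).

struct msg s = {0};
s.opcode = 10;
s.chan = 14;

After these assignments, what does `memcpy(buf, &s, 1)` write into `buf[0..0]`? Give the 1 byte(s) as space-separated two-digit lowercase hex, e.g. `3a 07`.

opcode (4b) val=10 bits=0xa at bit 0: 0x0a
chan (4b) val=14 bits=0xe at bit 4: 0xea
word = 0xea → little-endian bytes:
  [0]=0xea

ea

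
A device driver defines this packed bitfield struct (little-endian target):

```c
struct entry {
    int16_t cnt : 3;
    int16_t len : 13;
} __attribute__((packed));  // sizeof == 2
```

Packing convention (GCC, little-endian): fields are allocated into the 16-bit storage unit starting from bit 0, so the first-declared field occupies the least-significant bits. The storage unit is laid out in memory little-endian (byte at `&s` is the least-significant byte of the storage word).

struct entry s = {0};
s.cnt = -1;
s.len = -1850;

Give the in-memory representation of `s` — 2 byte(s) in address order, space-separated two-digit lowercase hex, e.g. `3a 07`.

37 c6

cnt:3 = -1 → 0x7 << 0 → word 0x0007
len:13 = -1850 → 0x18c6 << 3 → word 0xc637
word = 0xc637 → little-endian bytes:
  [0]=0x37  [1]=0xc6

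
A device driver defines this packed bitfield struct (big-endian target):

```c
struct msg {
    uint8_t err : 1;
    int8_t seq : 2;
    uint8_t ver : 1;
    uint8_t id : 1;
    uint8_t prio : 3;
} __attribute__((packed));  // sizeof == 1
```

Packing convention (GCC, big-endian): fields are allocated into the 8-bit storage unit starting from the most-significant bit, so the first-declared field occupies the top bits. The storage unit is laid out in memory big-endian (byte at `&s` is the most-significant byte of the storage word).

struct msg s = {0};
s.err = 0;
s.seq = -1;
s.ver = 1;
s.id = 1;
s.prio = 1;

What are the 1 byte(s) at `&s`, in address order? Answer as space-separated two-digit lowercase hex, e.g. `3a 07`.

79

[7+:1] err=0 & 0x1 = 0x0; word=0x00
[5+:2] seq=-1 & 0x3 = 0x3; word=0x60
[4+:1] ver=1 & 0x1 = 0x1; word=0x70
[3+:1] id=1 & 0x1 = 0x1; word=0x78
[0+:3] prio=1 & 0x7 = 0x1; word=0x79
word = 0x79 → big-endian bytes:
  [0]=0x79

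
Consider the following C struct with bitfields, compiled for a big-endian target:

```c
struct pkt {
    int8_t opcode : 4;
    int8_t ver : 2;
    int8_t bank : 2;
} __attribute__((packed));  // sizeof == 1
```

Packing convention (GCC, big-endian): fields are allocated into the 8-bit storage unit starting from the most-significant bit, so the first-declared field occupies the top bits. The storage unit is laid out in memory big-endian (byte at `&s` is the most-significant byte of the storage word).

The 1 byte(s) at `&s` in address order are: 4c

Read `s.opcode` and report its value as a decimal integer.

[0]=0x4c (big-endian) → word 0x4c
opcode:4 @ bit 4 → (0x4c>>4)&0xf = 0x4  ←
ver:2 @ bit 2 → (0x4c>>2)&0x3 = 0x3
bank:2 @ bit 0 → (0x4c>>0)&0x3 = 0x0
opcode signed 4b, MSB=0: value = 4

4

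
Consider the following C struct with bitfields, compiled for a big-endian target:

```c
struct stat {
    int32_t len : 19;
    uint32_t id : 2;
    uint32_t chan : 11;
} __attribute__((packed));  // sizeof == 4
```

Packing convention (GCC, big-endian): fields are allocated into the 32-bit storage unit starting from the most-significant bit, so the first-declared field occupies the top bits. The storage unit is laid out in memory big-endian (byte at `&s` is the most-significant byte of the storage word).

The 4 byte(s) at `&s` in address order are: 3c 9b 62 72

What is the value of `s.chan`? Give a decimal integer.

626

[0]=0x3c [1]=0x9b [2]=0x62 [3]=0x72 (big-endian) → word 0x3c9b6272
len:19 @ bit 13 → (0x3c9b6272>>13)&0x7ffff = 0x1e4db
id:2 @ bit 11 → (0x3c9b6272>>11)&0x3 = 0x0
chan:11 @ bit 0 → (0x3c9b6272>>0)&0x7ff = 0x272  ←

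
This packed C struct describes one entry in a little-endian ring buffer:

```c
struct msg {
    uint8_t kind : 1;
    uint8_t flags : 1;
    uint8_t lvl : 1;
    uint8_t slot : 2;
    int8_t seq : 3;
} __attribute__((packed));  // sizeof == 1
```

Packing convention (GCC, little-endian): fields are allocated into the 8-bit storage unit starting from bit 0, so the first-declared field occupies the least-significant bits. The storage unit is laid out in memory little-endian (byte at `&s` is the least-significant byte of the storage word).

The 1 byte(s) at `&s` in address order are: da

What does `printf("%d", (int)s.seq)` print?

[0]=0xda (little-endian) → word 0xda
kind [0+:1] = (word>>0) & 0x1 = 0
flags [1+:1] = (word>>1) & 0x1 = 1
lvl [2+:1] = (word>>2) & 0x1 = 0
slot [3+:2] = (word>>3) & 0x3 = 3
seq [5+:3] = (word>>5) & 0x7 = 6  ←
seq signed 3b, MSB=1: 6 - 8 = -2

-2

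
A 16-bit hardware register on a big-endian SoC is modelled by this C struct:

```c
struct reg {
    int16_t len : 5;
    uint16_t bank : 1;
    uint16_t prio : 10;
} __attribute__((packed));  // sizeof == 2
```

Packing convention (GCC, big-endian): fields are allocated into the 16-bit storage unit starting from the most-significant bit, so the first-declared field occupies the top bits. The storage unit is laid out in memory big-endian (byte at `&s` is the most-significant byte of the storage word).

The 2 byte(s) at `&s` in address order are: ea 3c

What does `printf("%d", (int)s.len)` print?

-3

[0]=0xea [1]=0x3c (big-endian) → word 0xea3c
len [11+:5] = (word>>11) & 0x1f = 29  ←
bank [10+:1] = (word>>10) & 0x1 = 0
prio [0+:10] = (word>>0) & 0x3ff = 572
len signed 5b, MSB=1: 29 - 32 = -3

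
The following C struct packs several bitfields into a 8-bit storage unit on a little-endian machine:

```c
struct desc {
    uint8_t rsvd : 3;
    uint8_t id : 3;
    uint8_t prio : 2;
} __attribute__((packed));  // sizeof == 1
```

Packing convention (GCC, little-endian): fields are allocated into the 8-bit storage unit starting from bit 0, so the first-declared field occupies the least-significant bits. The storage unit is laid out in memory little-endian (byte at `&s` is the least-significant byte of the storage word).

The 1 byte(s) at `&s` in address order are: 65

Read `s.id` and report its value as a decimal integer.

[0]=0x65 (little-endian) → word 0x65
rsvd:3 @ bit 0 → (0x65>>0)&0x7 = 0x5
id:3 @ bit 3 → (0x65>>3)&0x7 = 0x4  ←
prio:2 @ bit 6 → (0x65>>6)&0x3 = 0x1

4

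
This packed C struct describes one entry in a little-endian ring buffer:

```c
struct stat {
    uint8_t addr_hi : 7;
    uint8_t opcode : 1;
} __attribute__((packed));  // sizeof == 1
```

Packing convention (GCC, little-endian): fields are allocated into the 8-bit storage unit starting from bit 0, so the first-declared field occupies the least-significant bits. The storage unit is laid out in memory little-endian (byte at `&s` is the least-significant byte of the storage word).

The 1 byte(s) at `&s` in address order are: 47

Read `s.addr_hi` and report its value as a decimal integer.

71

[0]=0x47 (little-endian) → word 0x47
addr_hi:7 @ bit 0 → (0x47>>0)&0x7f = 0x47  ←
opcode:1 @ bit 7 → (0x47>>7)&0x1 = 0x0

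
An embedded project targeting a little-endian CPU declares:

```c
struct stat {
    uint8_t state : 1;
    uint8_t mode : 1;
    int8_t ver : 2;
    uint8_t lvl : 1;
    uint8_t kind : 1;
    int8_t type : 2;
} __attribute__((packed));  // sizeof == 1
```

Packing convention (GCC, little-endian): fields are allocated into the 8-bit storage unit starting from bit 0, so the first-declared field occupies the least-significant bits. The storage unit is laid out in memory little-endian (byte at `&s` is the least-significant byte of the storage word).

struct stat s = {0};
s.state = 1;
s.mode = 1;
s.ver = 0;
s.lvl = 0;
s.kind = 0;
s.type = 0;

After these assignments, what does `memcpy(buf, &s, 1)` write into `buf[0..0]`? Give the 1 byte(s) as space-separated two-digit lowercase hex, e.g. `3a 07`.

03

state (1b) val=1 bits=0x1 at bit 0: 0x01
mode (1b) val=1 bits=0x1 at bit 1: 0x03
ver (2b) val=0 bits=0x0 at bit 2: 0x03
lvl (1b) val=0 bits=0x0 at bit 4: 0x03
kind (1b) val=0 bits=0x0 at bit 5: 0x03
type (2b) val=0 bits=0x0 at bit 6: 0x03
word = 0x03 → little-endian bytes:
  [0]=0x03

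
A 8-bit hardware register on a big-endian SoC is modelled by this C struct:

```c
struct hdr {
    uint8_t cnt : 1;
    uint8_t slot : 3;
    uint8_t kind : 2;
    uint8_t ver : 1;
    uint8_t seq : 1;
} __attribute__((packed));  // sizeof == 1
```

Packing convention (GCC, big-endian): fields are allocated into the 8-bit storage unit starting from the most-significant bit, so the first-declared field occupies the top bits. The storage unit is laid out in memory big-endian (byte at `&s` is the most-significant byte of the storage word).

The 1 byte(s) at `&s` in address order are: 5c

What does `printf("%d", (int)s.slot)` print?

[0]=0x5c (big-endian) → word 0x5c
cnt:1 @ bit 7 → (0x5c>>7)&0x1 = 0x0
slot:3 @ bit 4 → (0x5c>>4)&0x7 = 0x5  ←
kind:2 @ bit 2 → (0x5c>>2)&0x3 = 0x3
ver:1 @ bit 1 → (0x5c>>1)&0x1 = 0x0
seq:1 @ bit 0 → (0x5c>>0)&0x1 = 0x0

5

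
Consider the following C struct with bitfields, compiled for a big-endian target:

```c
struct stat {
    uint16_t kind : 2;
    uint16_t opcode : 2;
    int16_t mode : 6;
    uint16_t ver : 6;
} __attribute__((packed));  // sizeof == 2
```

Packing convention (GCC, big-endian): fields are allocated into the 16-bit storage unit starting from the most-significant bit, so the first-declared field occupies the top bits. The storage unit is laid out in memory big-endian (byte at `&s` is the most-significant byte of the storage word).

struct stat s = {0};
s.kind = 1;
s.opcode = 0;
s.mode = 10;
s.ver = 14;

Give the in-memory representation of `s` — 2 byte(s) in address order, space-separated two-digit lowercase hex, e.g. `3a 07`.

42 8e

kind (2b) val=1 bits=0x1 at bit 14: 0x4000
opcode (2b) val=0 bits=0x0 at bit 12: 0x4000
mode (6b) val=10 bits=0xa at bit 6: 0x4280
ver (6b) val=14 bits=0xe at bit 0: 0x428e
word = 0x428e → big-endian bytes:
  [0]=0x42  [1]=0x8e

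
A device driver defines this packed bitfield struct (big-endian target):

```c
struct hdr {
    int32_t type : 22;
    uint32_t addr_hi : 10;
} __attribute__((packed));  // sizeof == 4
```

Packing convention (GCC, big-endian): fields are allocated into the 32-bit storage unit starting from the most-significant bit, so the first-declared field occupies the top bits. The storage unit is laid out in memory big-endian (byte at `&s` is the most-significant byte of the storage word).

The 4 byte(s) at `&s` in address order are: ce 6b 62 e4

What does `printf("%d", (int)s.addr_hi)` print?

[0]=0xce [1]=0x6b [2]=0x62 [3]=0xe4 (big-endian) → word 0xce6b62e4
type:22 @ bit 10 → (0xce6b62e4>>10)&0x3fffff = 0x339ad8
addr_hi:10 @ bit 0 → (0xce6b62e4>>0)&0x3ff = 0x2e4  ←

740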